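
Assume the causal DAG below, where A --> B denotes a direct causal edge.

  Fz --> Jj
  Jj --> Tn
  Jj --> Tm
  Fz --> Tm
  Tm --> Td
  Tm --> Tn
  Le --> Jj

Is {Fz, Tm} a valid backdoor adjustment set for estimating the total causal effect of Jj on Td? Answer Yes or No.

Backdoor paths from Jj to Td (paths whose first edge points into Jj):
  P1: Jj <- Fz -> Tm -> Td
Condition 1 (no descendant of Jj in the set): FAILS — Tm is a descendant of Jj.
Condition 2 (every backdoor path blocked by {Fz, Tm}):
  P1: blocked at fork node Fz ∈ conditioning set.
{Fz, Tm} does not satisfy the backdoor criterion.

No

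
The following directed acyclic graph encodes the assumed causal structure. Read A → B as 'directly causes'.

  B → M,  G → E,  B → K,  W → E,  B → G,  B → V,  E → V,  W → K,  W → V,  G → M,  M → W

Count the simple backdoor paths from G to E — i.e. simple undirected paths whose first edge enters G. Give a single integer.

6

A backdoor path from G to E is any simple undirected path whose first edge points into G (i.e. leaves G via a parent).
Parents of G: {B}.
Enumerating:
  P1: G <- B -> M -> W -> E
  P2: G <- B -> M -> W -> V <- E
  P3: G <- B -> V <- W -> E
  P4: G <- B -> V <- E
  P5: G <- B -> K <- W -> E
  P6: G <- B -> K <- W -> V <- E
That exhausts the simple backdoor paths. Count: 6.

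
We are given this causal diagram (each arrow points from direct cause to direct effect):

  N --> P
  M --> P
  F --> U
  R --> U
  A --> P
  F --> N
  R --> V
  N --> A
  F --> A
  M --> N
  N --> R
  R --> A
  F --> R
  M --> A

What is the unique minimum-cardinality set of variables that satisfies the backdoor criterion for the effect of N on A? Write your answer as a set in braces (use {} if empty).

Variables eligible for adjustment (non-descendants of N, excluding N and A): {F, M}.
Backdoor paths from N to A:
  P1: N <- F -> R -> A
  P2: N <- F -> U <- R -> A
  P3: N <- F -> A
  P4: N <- M -> A
  P5: N <- M -> P <- A
The empty set is not sufficient: P1 (N <- F -> R -> A) has no collider blocking it and no conditioned non-collider, so it is open.
Try {F, M}:
  P1: blocked at fork node F ∈ conditioning set.
  P2: blocked at fork node F ∈ conditioning set.
  P3: blocked at fork node F ∈ conditioning set.
  P4: blocked at fork node M ∈ conditioning set.
  P5: blocked at fork node M ∈ conditioning set.
{F, M} contains no descendant of N and blocks every backdoor path.
Every element of {F, M} is needed (dropping F leaves P1 open; dropping M leaves P4 open), so no proper subset is valid.
Among all size-2 subsets of the eligible variables, only {F, M} blocks every backdoor path, so it is the unique smallest valid adjustment set.

{F, M}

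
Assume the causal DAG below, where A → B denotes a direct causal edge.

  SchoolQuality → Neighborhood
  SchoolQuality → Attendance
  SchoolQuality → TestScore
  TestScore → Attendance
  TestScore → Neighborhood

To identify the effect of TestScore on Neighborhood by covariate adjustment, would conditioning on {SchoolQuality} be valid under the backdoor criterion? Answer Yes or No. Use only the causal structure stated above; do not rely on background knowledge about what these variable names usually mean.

Backdoor paths from TestScore to Neighborhood (paths whose first edge points into TestScore):
  P1: TestScore <- SchoolQuality -> Neighborhood
Condition 1 (no descendant of TestScore in the set): holds — descendants of TestScore are {Attendance, Neighborhood}; none are in {SchoolQuality}.
Condition 2 (every backdoor path blocked by {SchoolQuality}):
  P1: blocked at fork node SchoolQuality ∈ conditioning set.
{SchoolQuality} satisfies the backdoor criterion.

Yes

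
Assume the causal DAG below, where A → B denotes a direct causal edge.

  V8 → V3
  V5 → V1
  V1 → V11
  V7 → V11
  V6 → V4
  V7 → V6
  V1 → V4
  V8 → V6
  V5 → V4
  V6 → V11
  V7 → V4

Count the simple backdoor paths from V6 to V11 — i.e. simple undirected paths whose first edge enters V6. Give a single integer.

A backdoor path from V6 to V11 is any simple undirected path whose first edge points into V6 (i.e. leaves V6 via a parent).
Parents of V6: {V7, V8}.
Enumerating:
  P1: V6 <- V7 -> V4 <- V5 -> V1 -> V11
  P2: V6 <- V7 -> V4 <- V1 -> V11
  P3: V6 <- V7 -> V11
That exhausts the simple backdoor paths. Count: 3.

3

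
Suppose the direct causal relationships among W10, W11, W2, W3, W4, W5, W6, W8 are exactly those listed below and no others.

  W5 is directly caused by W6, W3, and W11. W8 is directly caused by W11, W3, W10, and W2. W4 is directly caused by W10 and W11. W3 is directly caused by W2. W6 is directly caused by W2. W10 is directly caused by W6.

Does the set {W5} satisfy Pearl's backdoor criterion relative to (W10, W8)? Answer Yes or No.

Backdoor paths from W10 to W8 (paths whose first edge points into W10):
  P1: W10 <- W6 <- W2 -> W3 -> W8
  P2: W10 <- W6 <- W2 -> W3 -> W5 <- W11 -> W8
  P3: W10 <- W6 <- W2 -> W8
  P4: W10 <- W6 -> W5 <- W3 <- W2 -> W8
  P5: W10 <- W6 -> W5 <- W3 -> W8
  P6: W10 <- W6 -> W5 <- W11 -> W8
Condition 1 (no descendant of W10 in the set): holds — descendants of W10 are {W4, W8}; none are in {W5}.
Condition 2 (every backdoor path blocked by {W5}):
  P1: open — no interior node is in the conditioning set.
  P2: open — collider(s) W5 are conditioned on (or have a conditioned descendant) and no non-collider on the path is in the set.
  P3: open — no interior node is in the conditioning set.
  P4: open — collider(s) W5 are conditioned on (or have a conditioned descendant) and no non-collider on the path is in the set.
  P5: open — collider(s) W5 are conditioned on (or have a conditioned descendant) and no non-collider on the path is in the set.
  P6: open — collider(s) W5 are conditioned on (or have a conditioned descendant) and no non-collider on the path is in the set.
{W5} does not satisfy the backdoor criterion.

No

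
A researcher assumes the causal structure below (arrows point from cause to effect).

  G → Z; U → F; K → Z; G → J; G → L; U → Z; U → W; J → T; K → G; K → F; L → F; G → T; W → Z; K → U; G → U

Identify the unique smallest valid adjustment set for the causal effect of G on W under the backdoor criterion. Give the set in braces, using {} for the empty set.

Variables eligible for adjustment (non-descendants of G, excluding G and W): {K}.
Backdoor paths from G to W:
  P1: G <- K -> U -> W
  P2: G <- K -> U -> Z <- W
  P3: G <- K -> F <- U -> W
  P4: G <- K -> F <- U -> Z <- W
  P5: G <- K -> Z <- U -> W
  P6: G <- K -> Z <- W
The empty set is not sufficient: P1 (G <- K -> U -> W) has no collider blocking it and no conditioned non-collider, so it is open.
Try {K}:
  P1: blocked at fork node K ∈ conditioning set.
  P2: blocked at fork node K ∈ conditioning set.
  P3: blocked at fork node K ∈ conditioning set.
  P4: blocked at fork node K ∈ conditioning set.
  P5: blocked at fork node K ∈ conditioning set.
  P6: blocked at fork node K ∈ conditioning set.
{K} contains no descendant of G and blocks every backdoor path.
{K} is the unique smallest valid adjustment set.

{K}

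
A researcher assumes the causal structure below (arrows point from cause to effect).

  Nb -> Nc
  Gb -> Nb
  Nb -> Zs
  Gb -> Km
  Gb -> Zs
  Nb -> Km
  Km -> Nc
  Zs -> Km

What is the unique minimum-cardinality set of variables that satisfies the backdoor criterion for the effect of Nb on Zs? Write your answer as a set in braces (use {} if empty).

{Gb}

Variables eligible for adjustment (non-descendants of Nb, excluding Nb and Zs): {Gb}.
Backdoor paths from Nb to Zs:
  P1: Nb <- Gb -> Zs
  P2: Nb <- Gb -> Km <- Zs
The empty set is not sufficient: P1 (Nb <- Gb -> Zs) has no collider blocking it and no conditioned non-collider, so it is open.
Try {Gb}:
  P1: blocked at fork node Gb ∈ conditioning set.
  P2: blocked at fork node Gb ∈ conditioning set.
{Gb} contains no descendant of Nb and blocks every backdoor path.
{Gb} is the unique smallest valid adjustment set.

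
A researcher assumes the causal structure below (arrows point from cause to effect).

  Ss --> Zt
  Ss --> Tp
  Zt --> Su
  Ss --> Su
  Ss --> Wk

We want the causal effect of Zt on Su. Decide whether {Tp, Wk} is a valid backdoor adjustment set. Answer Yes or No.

Backdoor paths from Zt to Su (paths whose first edge points into Zt):
  P1: Zt <- Ss -> Su
Condition 1 (no descendant of Zt in the set): holds — descendants of Zt are {Su}; none are in {Tp, Wk}.
Condition 2 (every backdoor path blocked by {Tp, Wk}):
  P1: open — no interior node is in the conditioning set.
{Tp, Wk} does not satisfy the backdoor criterion.

No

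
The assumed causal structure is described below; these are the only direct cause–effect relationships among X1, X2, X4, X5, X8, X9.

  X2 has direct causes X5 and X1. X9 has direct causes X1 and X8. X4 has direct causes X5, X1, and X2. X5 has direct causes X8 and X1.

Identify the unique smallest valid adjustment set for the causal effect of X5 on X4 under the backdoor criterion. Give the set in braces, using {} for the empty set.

{X1}

Variables eligible for adjustment (non-descendants of X5, excluding X5 and X4): {X1, X8, X9}.
Backdoor paths from X5 to X4:
  P1: X5 <- X8 -> X9 <- X1 -> X2 -> X4
  P2: X5 <- X8 -> X9 <- X1 -> X4
  P3: X5 <- X1 -> X2 -> X4
  P4: X5 <- X1 -> X4
The empty set is not sufficient: P3 (X5 <- X1 -> X2 -> X4) has no collider blocking it and no conditioned non-collider, so it is open.
Try {X1}:
  P1: blocked at collider X9 (neither it nor any descendant is in the conditioning set).
  P2: blocked at collider X9 (neither it nor any descendant is in the conditioning set).
  P3: blocked at fork node X1 ∈ conditioning set.
  P4: blocked at fork node X1 ∈ conditioning set.
{X1} contains no descendant of X5 and blocks every backdoor path.
No other singleton works — e.g. {X8} leaves P3 open — so {X1} is the unique smallest valid adjustment set.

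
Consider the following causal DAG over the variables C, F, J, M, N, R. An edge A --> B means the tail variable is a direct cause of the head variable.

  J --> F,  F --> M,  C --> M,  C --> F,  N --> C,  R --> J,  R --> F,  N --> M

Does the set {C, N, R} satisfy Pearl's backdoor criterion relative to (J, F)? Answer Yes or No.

Backdoor paths from J to F (paths whose first edge points into J):
  P1: J <- R -> F
Condition 1 (no descendant of J in the set): holds — descendants of J are {F, M}; none are in {C, N, R}.
Condition 2 (every backdoor path blocked by {C, N, R}):
  P1: blocked at fork node R ∈ conditioning set.
{C, N, R} satisfies the backdoor criterion.

Yes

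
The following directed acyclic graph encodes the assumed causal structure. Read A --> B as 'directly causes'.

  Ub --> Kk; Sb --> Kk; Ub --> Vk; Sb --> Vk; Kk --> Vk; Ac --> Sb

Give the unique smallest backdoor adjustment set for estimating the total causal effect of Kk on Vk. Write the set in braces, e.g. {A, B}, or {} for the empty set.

{Sb, Ub}

Variables eligible for adjustment (non-descendants of Kk, excluding Kk and Vk): {Ac, Sb, Ub}.
Backdoor paths from Kk to Vk:
  P1: Kk <- Ub -> Vk
  P2: Kk <- Sb -> Vk
The empty set is not sufficient: P1 (Kk <- Ub -> Vk) has no collider blocking it and no conditioned non-collider, so it is open.
Try {Sb, Ub}:
  P1: blocked at fork node Ub ∈ conditioning set.
  P2: blocked at fork node Sb ∈ conditioning set.
{Sb, Ub} contains no descendant of Kk and blocks every backdoor path.
Every element of {Sb, Ub} is needed (dropping Sb leaves P2 open; dropping Ub leaves P1 open), so no proper subset is valid.
Among all size-2 subsets of the eligible variables, only {Sb, Ub} blocks every backdoor path, so it is the unique smallest valid adjustment set.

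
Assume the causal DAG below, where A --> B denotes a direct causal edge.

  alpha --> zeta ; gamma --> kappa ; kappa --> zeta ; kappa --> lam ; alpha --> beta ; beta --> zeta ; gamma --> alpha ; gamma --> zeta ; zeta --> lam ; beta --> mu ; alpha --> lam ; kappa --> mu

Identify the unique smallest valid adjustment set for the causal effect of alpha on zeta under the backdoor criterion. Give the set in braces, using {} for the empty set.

Variables eligible for adjustment (non-descendants of alpha, excluding alpha and zeta): {gamma, kappa}.
Backdoor paths from alpha to zeta:
  P1: alpha <- gamma -> kappa -> zeta
  P2: alpha <- gamma -> kappa -> mu <- beta -> zeta
  P3: alpha <- gamma -> kappa -> lam <- zeta
  P4: alpha <- gamma -> zeta
The empty set is not sufficient: P1 (alpha <- gamma -> kappa -> zeta) has no collider blocking it and no conditioned non-collider, so it is open.
Try {gamma}:
  P1: blocked at fork node gamma ∈ conditioning set.
  P2: blocked at fork node gamma ∈ conditioning set.
  P3: blocked at fork node gamma ∈ conditioning set.
  P4: blocked at fork node gamma ∈ conditioning set.
{gamma} contains no descendant of alpha and blocks every backdoor path.
No other singleton works — e.g. {kappa} leaves P4 open — so {gamma} is the unique smallest valid adjustment set.

{gamma}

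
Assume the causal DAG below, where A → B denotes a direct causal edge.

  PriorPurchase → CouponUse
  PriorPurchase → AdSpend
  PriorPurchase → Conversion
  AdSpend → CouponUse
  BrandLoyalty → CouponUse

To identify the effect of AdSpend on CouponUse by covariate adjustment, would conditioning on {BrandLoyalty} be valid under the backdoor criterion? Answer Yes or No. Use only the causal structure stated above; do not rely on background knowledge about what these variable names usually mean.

Backdoor paths from AdSpend to CouponUse (paths whose first edge points into AdSpend):
  P1: AdSpend <- PriorPurchase -> CouponUse
Condition 1 (no descendant of AdSpend in the set): holds — descendants of AdSpend are {CouponUse}; none are in {BrandLoyalty}.
Condition 2 (every backdoor path blocked by {BrandLoyalty}):
  P1: open — no interior node is in the conditioning set.
{BrandLoyalty} does not satisfy the backdoor criterion.

No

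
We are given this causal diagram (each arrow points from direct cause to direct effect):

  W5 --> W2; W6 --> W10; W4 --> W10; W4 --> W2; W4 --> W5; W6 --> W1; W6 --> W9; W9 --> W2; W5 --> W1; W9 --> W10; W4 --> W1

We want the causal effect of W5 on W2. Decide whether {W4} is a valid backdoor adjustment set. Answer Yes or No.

Backdoor paths from W5 to W2 (paths whose first edge points into W5):
  P1: W5 <- W4 -> W2
  P2: W5 <- W4 -> W10 <- W6 -> W9 -> W2
  P3: W5 <- W4 -> W10 <- W9 -> W2
  P4: W5 <- W4 -> W1 <- W6 -> W9 -> W2
  P5: W5 <- W4 -> W1 <- W6 -> W10 <- W9 -> W2
Condition 1 (no descendant of W5 in the set): holds — descendants of W5 are {W1, W2}; none are in {W4}.
Condition 2 (every backdoor path blocked by {W4}):
  P1: blocked at fork node W4 ∈ conditioning set.
  P2: blocked at fork node W4 ∈ conditioning set.
  P3: blocked at fork node W4 ∈ conditioning set.
  P4: blocked at fork node W4 ∈ conditioning set.
  P5: blocked at fork node W4 ∈ conditioning set.
{W4} satisfies the backdoor criterion.

Yes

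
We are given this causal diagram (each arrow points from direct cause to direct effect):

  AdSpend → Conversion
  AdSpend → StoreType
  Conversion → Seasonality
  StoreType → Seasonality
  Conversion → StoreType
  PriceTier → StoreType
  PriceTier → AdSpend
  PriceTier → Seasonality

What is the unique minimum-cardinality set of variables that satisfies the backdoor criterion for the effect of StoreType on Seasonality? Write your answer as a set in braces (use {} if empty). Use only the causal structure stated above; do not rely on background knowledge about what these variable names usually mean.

{Conversion, PriceTier}

Variables eligible for adjustment (non-descendants of StoreType, excluding StoreType and Seasonality): {AdSpend, Conversion, PriceTier}.
Backdoor paths from StoreType to Seasonality:
  P1: StoreType <- PriceTier -> AdSpend -> Conversion -> Seasonality
  P2: StoreType <- PriceTier -> Seasonality
  P3: StoreType <- AdSpend <- PriceTier -> Seasonality
  P4: StoreType <- AdSpend -> Conversion -> Seasonality
  P5: StoreType <- Conversion <- AdSpend <- PriceTier -> Seasonality
  P6: StoreType <- Conversion -> Seasonality
The empty set is not sufficient: P1 (StoreType <- PriceTier -> AdSpend -> Conversion -> Seasonality) has no collider blocking it and no conditioned non-collider, so it is open.
Try {Conversion, PriceTier}:
  P1: blocked at fork node PriceTier ∈ conditioning set.
  P2: blocked at fork node PriceTier ∈ conditioning set.
  P3: blocked at fork node PriceTier ∈ conditioning set.
  P4: blocked at chain node Conversion ∈ conditioning set.
  P5: blocked at chain node Conversion ∈ conditioning set.
  P6: blocked at fork node Conversion ∈ conditioning set.
{Conversion, PriceTier} contains no descendant of StoreType and blocks every backdoor path.
Every element of {Conversion, PriceTier} is needed (dropping Conversion leaves P4 open; dropping PriceTier leaves P2 open), so no proper subset is valid.
Among all size-2 subsets of the eligible variables, only {Conversion, PriceTier} blocks every backdoor path, so it is the unique smallest valid adjustment set.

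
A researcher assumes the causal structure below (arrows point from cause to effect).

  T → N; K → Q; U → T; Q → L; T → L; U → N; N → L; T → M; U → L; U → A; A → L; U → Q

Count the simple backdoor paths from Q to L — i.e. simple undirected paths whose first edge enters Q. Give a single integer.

A backdoor path from Q to L is any simple undirected path whose first edge points into Q (i.e. leaves Q via a parent).
Parents of Q: {K, U}.
Enumerating:
  P1: Q <- U -> T -> N -> L
  P2: Q <- U -> T -> L
  P3: Q <- U -> N <- T -> L
  P4: Q <- U -> N -> L
  P5: Q <- U -> A -> L
  P6: Q <- U -> L
That exhausts the simple backdoor paths. Count: 6.

6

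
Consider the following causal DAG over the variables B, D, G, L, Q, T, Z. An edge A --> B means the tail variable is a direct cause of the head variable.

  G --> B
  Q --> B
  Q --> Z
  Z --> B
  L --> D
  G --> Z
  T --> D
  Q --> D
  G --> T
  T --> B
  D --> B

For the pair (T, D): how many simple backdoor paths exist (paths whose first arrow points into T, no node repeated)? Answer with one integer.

7

A backdoor path from T to D is any simple undirected path whose first edge points into T (i.e. leaves T via a parent).
Parents of T: {G}.
Enumerating:
  P1: T <- G -> Z <- Q -> D
  P2: T <- G -> Z <- Q -> B <- D
  P3: T <- G -> Z -> B <- Q -> D
  P4: T <- G -> Z -> B <- D
  P5: T <- G -> B <- Q -> D
  P6: T <- G -> B <- Z <- Q -> D
  P7: T <- G -> B <- D
That exhausts the simple backdoor paths. Count: 7.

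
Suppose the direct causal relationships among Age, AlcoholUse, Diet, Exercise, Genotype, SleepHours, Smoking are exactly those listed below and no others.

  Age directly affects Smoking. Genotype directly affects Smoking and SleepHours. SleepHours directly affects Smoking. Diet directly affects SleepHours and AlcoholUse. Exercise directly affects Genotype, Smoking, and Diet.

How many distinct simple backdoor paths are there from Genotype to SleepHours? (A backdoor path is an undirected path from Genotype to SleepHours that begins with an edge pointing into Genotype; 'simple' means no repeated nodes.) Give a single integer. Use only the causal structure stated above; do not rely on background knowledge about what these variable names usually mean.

2

A backdoor path from Genotype to SleepHours is any simple undirected path whose first edge points into Genotype (i.e. leaves Genotype via a parent).
Parents of Genotype: {Exercise}.
Enumerating:
  P1: Genotype <- Exercise -> Diet -> SleepHours
  P2: Genotype <- Exercise -> Smoking <- SleepHours
That exhausts the simple backdoor paths. Count: 2.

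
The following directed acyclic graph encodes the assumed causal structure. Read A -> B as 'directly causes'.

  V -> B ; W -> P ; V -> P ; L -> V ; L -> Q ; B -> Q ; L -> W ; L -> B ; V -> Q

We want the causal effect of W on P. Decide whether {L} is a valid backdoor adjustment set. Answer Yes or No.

Backdoor paths from W to P (paths whose first edge points into W):
  P1: W <- L -> V -> P
  P2: W <- L -> B <- V -> P
  P3: W <- L -> B -> Q <- V -> P
  P4: W <- L -> Q <- V -> P
  P5: W <- L -> Q <- B <- V -> P
Condition 1 (no descendant of W in the set): holds — descendants of W are {P}; none are in {L}.
Condition 2 (every backdoor path blocked by {L}):
  P1: blocked at fork node L ∈ conditioning set.
  P2: blocked at fork node L ∈ conditioning set.
  P3: blocked at fork node L ∈ conditioning set.
  P4: blocked at fork node L ∈ conditioning set.
  P5: blocked at fork node L ∈ conditioning set.
{L} satisfies the backdoor criterion.

Yes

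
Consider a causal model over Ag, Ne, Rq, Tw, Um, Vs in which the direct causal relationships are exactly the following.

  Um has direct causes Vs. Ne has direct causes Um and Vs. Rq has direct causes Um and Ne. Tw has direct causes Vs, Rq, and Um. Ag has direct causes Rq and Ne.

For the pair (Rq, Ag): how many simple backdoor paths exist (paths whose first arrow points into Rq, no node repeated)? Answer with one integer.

A backdoor path from Rq to Ag is any simple undirected path whose first edge points into Rq (i.e. leaves Rq via a parent).
Parents of Rq: {Ne, Um}.
Enumerating:
  P1: Rq <- Um <- Vs -> Ne -> Ag
  P2: Rq <- Um -> Ne -> Ag
  P3: Rq <- Um -> Tw <- Vs -> Ne -> Ag
  P4: Rq <- Ne -> Ag
That exhausts the simple backdoor paths. Count: 4.

4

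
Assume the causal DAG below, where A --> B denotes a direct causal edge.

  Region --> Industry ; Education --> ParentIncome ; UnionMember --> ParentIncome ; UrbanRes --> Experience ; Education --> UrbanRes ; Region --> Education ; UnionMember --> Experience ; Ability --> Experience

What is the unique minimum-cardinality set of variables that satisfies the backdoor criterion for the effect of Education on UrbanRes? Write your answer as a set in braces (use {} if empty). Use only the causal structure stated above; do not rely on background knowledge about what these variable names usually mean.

Variables eligible for adjustment (non-descendants of Education, excluding Education and UrbanRes): {Ability, Industry, Region, UnionMember}.
Backdoor paths from Education to UrbanRes:
  (none)
With no backdoor paths the empty set already satisfies the criterion, and it is trivially minimal.

{}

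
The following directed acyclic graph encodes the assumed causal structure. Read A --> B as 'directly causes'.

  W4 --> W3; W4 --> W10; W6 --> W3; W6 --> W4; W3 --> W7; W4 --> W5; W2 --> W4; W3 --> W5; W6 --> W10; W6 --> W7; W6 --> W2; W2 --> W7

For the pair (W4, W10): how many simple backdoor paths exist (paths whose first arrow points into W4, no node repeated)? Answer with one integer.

A backdoor path from W4 to W10 is any simple undirected path whose first edge points into W4 (i.e. leaves W4 via a parent).
Parents of W4: {W2, W6}.
Enumerating:
  P1: W4 <- W6 -> W10
  P2: W4 <- W2 <- W6 -> W10
  P3: W4 <- W2 -> W7 <- W6 -> W10
  P4: W4 <- W2 -> W7 <- W3 <- W6 -> W10
That exhausts the simple backdoor paths. Count: 4.

4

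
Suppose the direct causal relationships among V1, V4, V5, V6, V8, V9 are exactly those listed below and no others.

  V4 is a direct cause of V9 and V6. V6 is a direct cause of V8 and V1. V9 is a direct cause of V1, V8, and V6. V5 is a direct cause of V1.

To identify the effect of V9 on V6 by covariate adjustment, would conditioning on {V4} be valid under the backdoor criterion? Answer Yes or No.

Backdoor paths from V9 to V6 (paths whose first edge points into V9):
  P1: V9 <- V4 -> V6
Condition 1 (no descendant of V9 in the set): holds — descendants of V9 are {V1, V6, V8}; none are in {V4}.
Condition 2 (every backdoor path blocked by {V4}):
  P1: blocked at fork node V4 ∈ conditioning set.
{V4} satisfies the backdoor criterion.

Yes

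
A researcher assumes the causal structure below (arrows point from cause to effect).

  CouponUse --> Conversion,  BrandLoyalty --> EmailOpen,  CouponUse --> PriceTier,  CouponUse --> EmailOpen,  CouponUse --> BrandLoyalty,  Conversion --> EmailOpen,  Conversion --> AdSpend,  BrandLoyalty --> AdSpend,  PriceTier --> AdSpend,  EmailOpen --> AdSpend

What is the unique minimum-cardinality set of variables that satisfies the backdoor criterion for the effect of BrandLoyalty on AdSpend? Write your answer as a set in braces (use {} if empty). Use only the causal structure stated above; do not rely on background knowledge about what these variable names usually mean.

{CouponUse}

Variables eligible for adjustment (non-descendants of BrandLoyalty, excluding BrandLoyalty and AdSpend): {Conversion, CouponUse, PriceTier}.
Backdoor paths from BrandLoyalty to AdSpend:
  P1: BrandLoyalty <- CouponUse -> PriceTier -> AdSpend
  P2: BrandLoyalty <- CouponUse -> Conversion -> EmailOpen -> AdSpend
  P3: BrandLoyalty <- CouponUse -> Conversion -> AdSpend
  P4: BrandLoyalty <- CouponUse -> EmailOpen <- Conversion -> AdSpend
  P5: BrandLoyalty <- CouponUse -> EmailOpen -> AdSpend
The empty set is not sufficient: P1 (BrandLoyalty <- CouponUse -> PriceTier -> AdSpend) has no collider blocking it and no conditioned non-collider, so it is open.
Try {CouponUse}:
  P1: blocked at fork node CouponUse ∈ conditioning set.
  P2: blocked at fork node CouponUse ∈ conditioning set.
  P3: blocked at fork node CouponUse ∈ conditioning set.
  P4: blocked at fork node CouponUse ∈ conditioning set.
  P5: blocked at fork node CouponUse ∈ conditioning set.
{CouponUse} contains no descendant of BrandLoyalty and blocks every backdoor path.
No other singleton works — e.g. {PriceTier} leaves P2 open — so {CouponUse} is the unique smallest valid adjustment set.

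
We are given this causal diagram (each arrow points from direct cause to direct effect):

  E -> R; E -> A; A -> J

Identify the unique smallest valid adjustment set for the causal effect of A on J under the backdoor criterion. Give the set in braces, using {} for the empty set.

{}

Variables eligible for adjustment (non-descendants of A, excluding A and J): {E, R}.
Backdoor paths from A to J:
  (none)
With no backdoor paths the empty set already satisfies the criterion, and it is trivially minimal.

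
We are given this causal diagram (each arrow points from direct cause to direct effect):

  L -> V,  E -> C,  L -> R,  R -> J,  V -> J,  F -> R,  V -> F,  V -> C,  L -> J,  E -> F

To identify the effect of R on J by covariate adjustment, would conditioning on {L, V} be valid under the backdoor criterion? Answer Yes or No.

Yes

Backdoor paths from R to J (paths whose first edge points into R):
  P1: R <- L -> V -> J
  P2: R <- L -> J
  P3: R <- F <- E -> C <- V <- L -> J
  P4: R <- F <- E -> C <- V -> J
  P5: R <- F <- V <- L -> J
  P6: R <- F <- V -> J
Condition 1 (no descendant of R in the set): holds — descendants of R are {J}; none are in {L, V}.
Condition 2 (every backdoor path blocked by {L, V}):
  P1: blocked at fork node L ∈ conditioning set.
  P2: blocked at fork node L ∈ conditioning set.
  P3: blocked at collider C (neither it nor any descendant is in the conditioning set).
  P4: blocked at collider C (neither it nor any descendant is in the conditioning set).
  P5: blocked at chain node V ∈ conditioning set.
  P6: blocked at fork node V ∈ conditioning set.
{L, V} satisfies the backdoor criterion.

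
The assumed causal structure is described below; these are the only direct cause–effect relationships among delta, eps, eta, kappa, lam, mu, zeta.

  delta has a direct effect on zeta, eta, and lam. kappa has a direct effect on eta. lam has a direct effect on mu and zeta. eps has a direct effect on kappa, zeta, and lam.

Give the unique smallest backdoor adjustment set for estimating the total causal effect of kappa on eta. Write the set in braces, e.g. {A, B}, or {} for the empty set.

Variables eligible for adjustment (non-descendants of kappa, excluding kappa and eta): {delta, eps, lam, mu, zeta}.
Backdoor paths from kappa to eta:
  P1: kappa <- eps -> lam <- delta -> eta
  P2: kappa <- eps -> lam -> zeta <- delta -> eta
  P3: kappa <- eps -> zeta <- delta -> eta
  P4: kappa <- eps -> zeta <- lam <- delta -> eta
Each backdoor path contains an unconditioned collider, so every path is already blocked with the empty conditioning set:
  P1: blocked at collider lam (neither it nor any descendant is in the conditioning set).
  P2: blocked at collider zeta (neither it nor any descendant is in the conditioning set).
  P3: blocked at collider zeta (neither it nor any descendant is in the conditioning set).
  P4: blocked at collider zeta (neither it nor any descendant is in the conditioning set).
The empty set is therefore the unique smallest valid set.

{}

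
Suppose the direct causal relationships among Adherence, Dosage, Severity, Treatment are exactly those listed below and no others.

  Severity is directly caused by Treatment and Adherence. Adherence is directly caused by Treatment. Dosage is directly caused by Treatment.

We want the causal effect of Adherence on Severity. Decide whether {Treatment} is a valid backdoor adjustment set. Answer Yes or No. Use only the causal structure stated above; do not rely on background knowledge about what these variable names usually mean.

Yes

Backdoor paths from Adherence to Severity (paths whose first edge points into Adherence):
  P1: Adherence <- Treatment -> Severity
Condition 1 (no descendant of Adherence in the set): holds — descendants of Adherence are {Severity}; none are in {Treatment}.
Condition 2 (every backdoor path blocked by {Treatment}):
  P1: blocked at fork node Treatment ∈ conditioning set.
{Treatment} satisfies the backdoor criterion.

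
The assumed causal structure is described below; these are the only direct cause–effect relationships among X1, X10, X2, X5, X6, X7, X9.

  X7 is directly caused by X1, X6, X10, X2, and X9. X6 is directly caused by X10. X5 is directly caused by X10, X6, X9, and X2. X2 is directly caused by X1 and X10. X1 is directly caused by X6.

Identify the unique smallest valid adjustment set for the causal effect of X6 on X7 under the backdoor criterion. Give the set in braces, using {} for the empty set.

{X10}

Variables eligible for adjustment (non-descendants of X6, excluding X6 and X7): {X10, X9}.
Backdoor paths from X6 to X7:
  P1: X6 <- X10 -> X2 <- X1 -> X7
  P2: X6 <- X10 -> X2 -> X7
  P3: X6 <- X10 -> X2 -> X5 <- X9 -> X7
  P4: X6 <- X10 -> X7
  P5: X6 <- X10 -> X5 <- X9 -> X7
  P6: X6 <- X10 -> X5 <- X2 <- X1 -> X7
  P7: X6 <- X10 -> X5 <- X2 -> X7
The empty set is not sufficient: P2 (X6 <- X10 -> X2 -> X7) has no collider blocking it and no conditioned non-collider, so it is open.
Try {X10}:
  P1: blocked at fork node X10 ∈ conditioning set.
  P2: blocked at fork node X10 ∈ conditioning set.
  P3: blocked at fork node X10 ∈ conditioning set.
  P4: blocked at fork node X10 ∈ conditioning set.
  P5: blocked at fork node X10 ∈ conditioning set.
  P6: blocked at fork node X10 ∈ conditioning set.
  P7: blocked at fork node X10 ∈ conditioning set.
{X10} contains no descendant of X6 and blocks every backdoor path.
No other singleton works — e.g. {X9} leaves P2 open — so {X10} is the unique smallest valid adjustment set.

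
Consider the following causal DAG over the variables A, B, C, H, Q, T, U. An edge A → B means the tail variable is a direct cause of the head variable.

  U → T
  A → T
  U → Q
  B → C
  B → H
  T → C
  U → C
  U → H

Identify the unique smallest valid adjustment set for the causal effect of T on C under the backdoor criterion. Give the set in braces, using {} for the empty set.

Variables eligible for adjustment (non-descendants of T, excluding T and C): {A, B, H, Q, U}.
Backdoor paths from T to C:
  P1: T <- U -> H <- B -> C
  P2: T <- U -> C
The empty set is not sufficient: P2 (T <- U -> C) has no collider blocking it and no conditioned non-collider, so it is open.
Try {U}:
  P1: blocked at fork node U ∈ conditioning set.
  P2: blocked at fork node U ∈ conditioning set.
{U} contains no descendant of T and blocks every backdoor path.
No other singleton works — e.g. {A} leaves P2 open — so {U} is the unique smallest valid adjustment set.

{U}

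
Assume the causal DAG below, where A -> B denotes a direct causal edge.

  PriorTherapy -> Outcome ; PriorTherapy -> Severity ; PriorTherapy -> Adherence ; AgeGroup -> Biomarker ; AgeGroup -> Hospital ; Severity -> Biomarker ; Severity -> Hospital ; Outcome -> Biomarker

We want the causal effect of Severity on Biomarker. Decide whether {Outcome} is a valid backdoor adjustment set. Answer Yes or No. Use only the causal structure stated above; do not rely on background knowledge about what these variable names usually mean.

Backdoor paths from Severity to Biomarker (paths whose first edge points into Severity):
  P1: Severity <- PriorTherapy -> Outcome -> Biomarker
Condition 1 (no descendant of Severity in the set): holds — descendants of Severity are {Biomarker, Hospital}; none are in {Outcome}.
Condition 2 (every backdoor path blocked by {Outcome}):
  P1: blocked at chain node Outcome ∈ conditioning set.
{Outcome} satisfies the backdoor criterion.

Yes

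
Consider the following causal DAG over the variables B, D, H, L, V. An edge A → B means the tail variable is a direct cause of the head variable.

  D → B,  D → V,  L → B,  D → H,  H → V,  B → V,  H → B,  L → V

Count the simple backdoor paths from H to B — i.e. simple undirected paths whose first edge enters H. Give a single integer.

A backdoor path from H to B is any simple undirected path whose first edge points into H (i.e. leaves H via a parent).
Parents of H: {D}.
Enumerating:
  P1: H <- D -> B
  P2: H <- D -> V <- L -> B
  P3: H <- D -> V <- B
That exhausts the simple backdoor paths. Count: 3.

3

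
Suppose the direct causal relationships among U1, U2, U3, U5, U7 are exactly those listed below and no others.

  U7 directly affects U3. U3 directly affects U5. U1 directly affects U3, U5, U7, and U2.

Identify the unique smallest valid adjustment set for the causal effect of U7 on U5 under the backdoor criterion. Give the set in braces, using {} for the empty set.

Variables eligible for adjustment (non-descendants of U7, excluding U7 and U5): {U1, U2}.
Backdoor paths from U7 to U5:
  P1: U7 <- U1 -> U3 -> U5
  P2: U7 <- U1 -> U5
The empty set is not sufficient: P1 (U7 <- U1 -> U3 -> U5) has no collider blocking it and no conditioned non-collider, so it is open.
Try {U1}:
  P1: blocked at fork node U1 ∈ conditioning set.
  P2: blocked at fork node U1 ∈ conditioning set.
{U1} contains no descendant of U7 and blocks every backdoor path.
No other singleton works — e.g. {U2} leaves P1 open — so {U1} is the unique smallest valid adjustment set.

{U1}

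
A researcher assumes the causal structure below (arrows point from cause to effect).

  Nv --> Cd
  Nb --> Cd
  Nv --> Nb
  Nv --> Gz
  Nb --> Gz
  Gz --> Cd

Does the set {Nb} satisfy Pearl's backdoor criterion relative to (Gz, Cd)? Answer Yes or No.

Backdoor paths from Gz to Cd (paths whose first edge points into Gz):
  P1: Gz <- Nv -> Nb -> Cd
  P2: Gz <- Nv -> Cd
  P3: Gz <- Nb <- Nv -> Cd
  P4: Gz <- Nb -> Cd
Condition 1 (no descendant of Gz in the set): holds — descendants of Gz are {Cd}; none are in {Nb}.
Condition 2 (every backdoor path blocked by {Nb}):
  P1: blocked at chain node Nb ∈ conditioning set.
  P2: open — no interior node is in the conditioning set.
  P3: blocked at chain node Nb ∈ conditioning set.
  P4: blocked at fork node Nb ∈ conditioning set.
{Nb} does not satisfy the backdoor criterion.

No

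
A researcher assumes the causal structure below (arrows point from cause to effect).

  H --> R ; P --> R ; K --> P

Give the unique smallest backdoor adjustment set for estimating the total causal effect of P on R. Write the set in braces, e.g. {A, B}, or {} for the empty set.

Variables eligible for adjustment (non-descendants of P, excluding P and R): {H, K}.
Backdoor paths from P to R:
  (none)
With no backdoor paths the empty set already satisfies the criterion, and it is trivially minimal.

{}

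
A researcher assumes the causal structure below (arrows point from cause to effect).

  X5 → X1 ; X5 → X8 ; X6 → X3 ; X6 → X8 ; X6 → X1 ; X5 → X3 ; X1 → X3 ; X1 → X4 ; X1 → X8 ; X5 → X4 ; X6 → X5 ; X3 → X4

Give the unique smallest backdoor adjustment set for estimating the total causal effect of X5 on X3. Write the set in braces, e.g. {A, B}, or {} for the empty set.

Variables eligible for adjustment (non-descendants of X5, excluding X5 and X3): {X6}.
Backdoor paths from X5 to X3:
  P1: X5 <- X6 -> X1 -> X3
  P2: X5 <- X6 -> X1 -> X4 <- X3
  P3: X5 <- X6 -> X3
  P4: X5 <- X6 -> X8 <- X1 -> X3
  P5: X5 <- X6 -> X8 <- X1 -> X4 <- X3
The empty set is not sufficient: P1 (X5 <- X6 -> X1 -> X3) has no collider blocking it and no conditioned non-collider, so it is open.
Try {X6}:
  P1: blocked at fork node X6 ∈ conditioning set.
  P2: blocked at fork node X6 ∈ conditioning set.
  P3: blocked at fork node X6 ∈ conditioning set.
  P4: blocked at fork node X6 ∈ conditioning set.
  P5: blocked at fork node X6 ∈ conditioning set.
{X6} contains no descendant of X5 and blocks every backdoor path.
{X6} is the unique smallest valid adjustment set.

{X6}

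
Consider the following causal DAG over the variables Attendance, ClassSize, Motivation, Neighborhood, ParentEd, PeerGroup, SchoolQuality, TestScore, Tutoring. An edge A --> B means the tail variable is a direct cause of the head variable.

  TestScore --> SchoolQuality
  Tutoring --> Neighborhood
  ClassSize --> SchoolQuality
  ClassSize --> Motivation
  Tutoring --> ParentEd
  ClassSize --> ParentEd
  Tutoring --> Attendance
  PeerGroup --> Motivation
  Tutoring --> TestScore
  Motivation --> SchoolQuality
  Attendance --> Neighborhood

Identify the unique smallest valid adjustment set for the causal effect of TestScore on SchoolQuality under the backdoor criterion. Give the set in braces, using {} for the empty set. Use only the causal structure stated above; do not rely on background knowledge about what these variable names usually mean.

Variables eligible for adjustment (non-descendants of TestScore, excluding TestScore and SchoolQuality): {Attendance, ClassSize, Motivation, Neighborhood, ParentEd, PeerGroup, Tutoring}.
Backdoor paths from TestScore to SchoolQuality:
  P1: TestScore <- Tutoring -> ParentEd <- ClassSize -> Motivation -> SchoolQuality
  P2: TestScore <- Tutoring -> ParentEd <- ClassSize -> SchoolQuality
Each backdoor path contains an unconditioned collider, so every path is already blocked with the empty conditioning set:
  P1: blocked at collider ParentEd (neither it nor any descendant is in the conditioning set).
  P2: blocked at collider ParentEd (neither it nor any descendant is in the conditioning set).
The empty set is therefore the unique smallest valid set.

{}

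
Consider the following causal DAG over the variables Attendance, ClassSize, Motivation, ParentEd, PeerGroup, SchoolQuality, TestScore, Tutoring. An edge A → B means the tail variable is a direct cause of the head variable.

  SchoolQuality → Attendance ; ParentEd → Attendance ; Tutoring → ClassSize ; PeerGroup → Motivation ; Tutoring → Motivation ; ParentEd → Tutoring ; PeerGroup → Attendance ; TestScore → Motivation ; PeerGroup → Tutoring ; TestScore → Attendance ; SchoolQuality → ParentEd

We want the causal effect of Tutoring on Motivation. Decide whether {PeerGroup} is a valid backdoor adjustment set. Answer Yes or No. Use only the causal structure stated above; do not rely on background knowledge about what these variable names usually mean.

Yes

Backdoor paths from Tutoring to Motivation (paths whose first edge points into Tutoring):
  P1: Tutoring <- PeerGroup -> Motivation
  P2: Tutoring <- PeerGroup -> Attendance <- TestScore -> Motivation
  P3: Tutoring <- ParentEd <- SchoolQuality -> Attendance <- PeerGroup -> Motivation
  P4: Tutoring <- ParentEd <- SchoolQuality -> Attendance <- TestScore -> Motivation
  P5: Tutoring <- ParentEd -> Attendance <- PeerGroup -> Motivation
  P6: Tutoring <- ParentEd -> Attendance <- TestScore -> Motivation
Condition 1 (no descendant of Tutoring in the set): holds — descendants of Tutoring are {ClassSize, Motivation}; none are in {PeerGroup}.
Condition 2 (every backdoor path blocked by {PeerGroup}):
  P1: blocked at fork node PeerGroup ∈ conditioning set.
  P2: blocked at fork node PeerGroup ∈ conditioning set.
  P3: blocked at collider Attendance (neither it nor any descendant is in the conditioning set).
  P4: blocked at collider Attendance (neither it nor any descendant is in the conditioning set).
  P5: blocked at collider Attendance (neither it nor any descendant is in the conditioning set).
  P6: blocked at collider Attendance (neither it nor any descendant is in the conditioning set).
{PeerGroup} satisfies the backdoor criterion.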